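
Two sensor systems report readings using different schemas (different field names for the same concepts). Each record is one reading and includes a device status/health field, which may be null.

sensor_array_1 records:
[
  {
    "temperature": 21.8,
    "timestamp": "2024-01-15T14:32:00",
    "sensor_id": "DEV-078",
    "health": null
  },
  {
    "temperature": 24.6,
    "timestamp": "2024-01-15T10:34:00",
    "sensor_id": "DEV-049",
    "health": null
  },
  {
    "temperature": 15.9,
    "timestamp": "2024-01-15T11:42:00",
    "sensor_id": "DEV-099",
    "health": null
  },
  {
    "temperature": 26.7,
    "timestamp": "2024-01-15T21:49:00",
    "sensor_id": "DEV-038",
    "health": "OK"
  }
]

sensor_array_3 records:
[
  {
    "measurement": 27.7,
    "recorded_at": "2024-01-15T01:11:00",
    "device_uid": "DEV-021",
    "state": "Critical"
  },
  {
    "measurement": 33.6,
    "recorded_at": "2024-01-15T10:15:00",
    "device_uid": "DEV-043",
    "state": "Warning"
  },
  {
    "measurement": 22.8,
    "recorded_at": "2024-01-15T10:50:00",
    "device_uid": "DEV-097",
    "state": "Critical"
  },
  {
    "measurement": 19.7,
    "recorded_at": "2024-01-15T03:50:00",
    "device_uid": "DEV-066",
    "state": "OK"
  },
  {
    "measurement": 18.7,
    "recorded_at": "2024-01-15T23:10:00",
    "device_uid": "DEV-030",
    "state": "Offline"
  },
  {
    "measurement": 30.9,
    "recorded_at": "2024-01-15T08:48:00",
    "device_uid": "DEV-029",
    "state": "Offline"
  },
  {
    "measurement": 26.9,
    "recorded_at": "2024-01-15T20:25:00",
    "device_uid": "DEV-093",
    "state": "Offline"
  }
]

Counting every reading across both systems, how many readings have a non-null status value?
8

Schema mapping: "health" (sensor_array_1) = "state" (sensor_array_3) = status

Non-null in sensor_array_1: 1
Non-null in sensor_array_3: 7

Total non-null: 1 + 7 = 8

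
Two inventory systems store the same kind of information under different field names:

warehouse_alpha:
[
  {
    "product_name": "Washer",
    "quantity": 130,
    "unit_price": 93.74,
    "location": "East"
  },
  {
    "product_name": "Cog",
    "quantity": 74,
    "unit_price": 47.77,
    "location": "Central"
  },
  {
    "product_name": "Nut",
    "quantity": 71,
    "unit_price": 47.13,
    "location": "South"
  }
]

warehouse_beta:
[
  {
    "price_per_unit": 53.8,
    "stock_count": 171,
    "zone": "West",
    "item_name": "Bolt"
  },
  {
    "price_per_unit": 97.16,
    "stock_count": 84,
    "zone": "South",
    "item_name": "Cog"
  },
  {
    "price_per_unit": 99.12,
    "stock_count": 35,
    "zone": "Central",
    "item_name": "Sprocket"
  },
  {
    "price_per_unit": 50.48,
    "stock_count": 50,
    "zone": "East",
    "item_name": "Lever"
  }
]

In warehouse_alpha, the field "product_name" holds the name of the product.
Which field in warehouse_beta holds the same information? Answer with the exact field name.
item_name

In warehouse_alpha, "product_name" holds the name of the product.
The fields in warehouse_beta are: "price_per_unit", "stock_count", "zone", "item_name".
"item_name" is the match: the name refers to the same concept and its values are product-name strings (e.g. 'Bolt', 'Cog').
The other fields ("price_per_unit", "stock_count", "zone") hold different kinds of data.

So "product_name" in warehouse_alpha corresponds to "item_name" in warehouse_beta.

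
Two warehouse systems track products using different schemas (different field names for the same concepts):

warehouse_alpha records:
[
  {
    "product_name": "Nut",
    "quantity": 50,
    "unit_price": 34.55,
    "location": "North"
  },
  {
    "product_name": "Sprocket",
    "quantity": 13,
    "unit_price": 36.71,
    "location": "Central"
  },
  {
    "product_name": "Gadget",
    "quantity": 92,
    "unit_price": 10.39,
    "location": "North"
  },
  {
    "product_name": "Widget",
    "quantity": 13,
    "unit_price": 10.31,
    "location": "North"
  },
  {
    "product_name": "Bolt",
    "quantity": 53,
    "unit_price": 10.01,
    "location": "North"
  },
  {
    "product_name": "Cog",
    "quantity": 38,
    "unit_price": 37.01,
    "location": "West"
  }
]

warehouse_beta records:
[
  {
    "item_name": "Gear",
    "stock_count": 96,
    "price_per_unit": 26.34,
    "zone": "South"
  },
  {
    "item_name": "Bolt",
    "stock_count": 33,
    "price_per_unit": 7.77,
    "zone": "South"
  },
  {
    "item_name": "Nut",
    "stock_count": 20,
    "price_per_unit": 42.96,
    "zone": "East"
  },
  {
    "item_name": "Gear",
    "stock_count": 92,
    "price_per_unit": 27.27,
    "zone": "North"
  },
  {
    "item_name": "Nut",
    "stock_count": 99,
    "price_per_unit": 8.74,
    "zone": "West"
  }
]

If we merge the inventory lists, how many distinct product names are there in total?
7

Schema mapping: "product_name" (warehouse_alpha) = "item_name" (warehouse_beta) = product name

Products in warehouse_alpha: ['Bolt', 'Cog', 'Gadget', 'Nut', 'Sprocket', 'Widget']
Products in warehouse_beta: ['Bolt', 'Gear', 'Nut']

Union (unique products): ['Bolt', 'Cog', 'Gadget', 'Gear', 'Nut', 'Sprocket', 'Widget']
Count: 7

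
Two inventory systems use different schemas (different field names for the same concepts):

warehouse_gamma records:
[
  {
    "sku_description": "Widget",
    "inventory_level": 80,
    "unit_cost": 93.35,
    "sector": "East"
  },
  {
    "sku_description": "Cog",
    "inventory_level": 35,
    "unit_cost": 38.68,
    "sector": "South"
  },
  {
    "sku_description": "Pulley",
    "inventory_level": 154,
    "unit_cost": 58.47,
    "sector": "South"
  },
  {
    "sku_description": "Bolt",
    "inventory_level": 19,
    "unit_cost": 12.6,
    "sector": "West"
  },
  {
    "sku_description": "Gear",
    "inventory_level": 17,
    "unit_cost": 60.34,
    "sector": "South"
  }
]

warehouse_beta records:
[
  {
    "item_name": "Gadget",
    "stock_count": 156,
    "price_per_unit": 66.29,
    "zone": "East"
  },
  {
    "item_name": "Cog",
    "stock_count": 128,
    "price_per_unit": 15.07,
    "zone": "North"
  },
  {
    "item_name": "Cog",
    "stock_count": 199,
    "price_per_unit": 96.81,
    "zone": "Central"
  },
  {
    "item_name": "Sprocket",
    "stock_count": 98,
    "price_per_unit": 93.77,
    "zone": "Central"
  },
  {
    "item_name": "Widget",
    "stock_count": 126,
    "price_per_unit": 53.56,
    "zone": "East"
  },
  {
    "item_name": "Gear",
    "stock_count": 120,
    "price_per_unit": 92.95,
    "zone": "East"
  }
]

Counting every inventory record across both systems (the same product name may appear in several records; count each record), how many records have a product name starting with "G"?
3

Schema mapping: "sku_description" (warehouse_gamma) = "item_name" (warehouse_beta) = product name

Records with product name starting with "G" in warehouse_gamma: 1
Records with product name starting with "G" in warehouse_beta: 2

Total: 1 + 2 = 3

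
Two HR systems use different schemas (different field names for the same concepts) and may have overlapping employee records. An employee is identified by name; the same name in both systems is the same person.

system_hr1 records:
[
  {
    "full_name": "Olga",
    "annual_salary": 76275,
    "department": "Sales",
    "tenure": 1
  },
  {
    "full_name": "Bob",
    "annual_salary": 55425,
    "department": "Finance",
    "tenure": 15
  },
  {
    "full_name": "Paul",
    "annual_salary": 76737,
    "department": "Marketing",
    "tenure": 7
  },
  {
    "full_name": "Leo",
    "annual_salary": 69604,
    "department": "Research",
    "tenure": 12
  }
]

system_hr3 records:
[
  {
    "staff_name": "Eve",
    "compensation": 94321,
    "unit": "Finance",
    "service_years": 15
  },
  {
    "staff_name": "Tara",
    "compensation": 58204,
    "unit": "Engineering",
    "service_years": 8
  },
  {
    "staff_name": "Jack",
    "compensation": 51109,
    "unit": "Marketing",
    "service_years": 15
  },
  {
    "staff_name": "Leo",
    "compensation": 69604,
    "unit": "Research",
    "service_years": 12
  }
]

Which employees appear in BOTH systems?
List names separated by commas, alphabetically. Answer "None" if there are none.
Leo

Schema mapping: "full_name" (system_hr1) = "staff_name" (system_hr3) = employee name

Names in system_hr1: ['Bob', 'Leo', 'Olga', 'Paul']
Names in system_hr3: ['Eve', 'Jack', 'Leo', 'Tara']

Intersection: ['Leo']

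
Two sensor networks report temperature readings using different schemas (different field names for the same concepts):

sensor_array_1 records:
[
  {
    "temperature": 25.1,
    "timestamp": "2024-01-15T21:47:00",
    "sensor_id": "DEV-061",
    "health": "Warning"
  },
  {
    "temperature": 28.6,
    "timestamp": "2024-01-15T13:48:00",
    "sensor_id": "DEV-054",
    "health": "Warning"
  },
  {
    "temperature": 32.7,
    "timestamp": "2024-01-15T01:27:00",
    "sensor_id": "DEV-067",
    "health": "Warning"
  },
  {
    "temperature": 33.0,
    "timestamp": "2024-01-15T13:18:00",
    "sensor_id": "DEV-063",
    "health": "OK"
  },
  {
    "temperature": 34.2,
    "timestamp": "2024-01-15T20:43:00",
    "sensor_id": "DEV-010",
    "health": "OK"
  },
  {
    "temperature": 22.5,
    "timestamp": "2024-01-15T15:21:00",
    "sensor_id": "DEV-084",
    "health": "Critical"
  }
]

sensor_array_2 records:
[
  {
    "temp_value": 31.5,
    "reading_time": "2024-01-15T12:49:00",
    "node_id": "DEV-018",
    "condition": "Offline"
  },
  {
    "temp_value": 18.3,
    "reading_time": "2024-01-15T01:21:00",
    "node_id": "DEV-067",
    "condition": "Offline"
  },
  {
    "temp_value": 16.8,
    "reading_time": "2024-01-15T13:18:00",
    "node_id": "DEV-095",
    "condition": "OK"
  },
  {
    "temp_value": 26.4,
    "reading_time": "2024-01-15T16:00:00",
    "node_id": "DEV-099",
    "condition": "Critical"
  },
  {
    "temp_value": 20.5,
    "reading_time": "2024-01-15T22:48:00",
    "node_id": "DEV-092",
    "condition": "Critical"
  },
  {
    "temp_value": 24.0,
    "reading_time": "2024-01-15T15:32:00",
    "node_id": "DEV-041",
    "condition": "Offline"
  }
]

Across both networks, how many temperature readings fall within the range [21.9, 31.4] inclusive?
5

Schema mapping: "temperature" (sensor_array_1) = "temp_value" (sensor_array_2) = temperature

Readings in [21.9, 31.4] from sensor_array_1: 3
Readings in [21.9, 31.4] from sensor_array_2: 2

Total count: 3 + 2 = 5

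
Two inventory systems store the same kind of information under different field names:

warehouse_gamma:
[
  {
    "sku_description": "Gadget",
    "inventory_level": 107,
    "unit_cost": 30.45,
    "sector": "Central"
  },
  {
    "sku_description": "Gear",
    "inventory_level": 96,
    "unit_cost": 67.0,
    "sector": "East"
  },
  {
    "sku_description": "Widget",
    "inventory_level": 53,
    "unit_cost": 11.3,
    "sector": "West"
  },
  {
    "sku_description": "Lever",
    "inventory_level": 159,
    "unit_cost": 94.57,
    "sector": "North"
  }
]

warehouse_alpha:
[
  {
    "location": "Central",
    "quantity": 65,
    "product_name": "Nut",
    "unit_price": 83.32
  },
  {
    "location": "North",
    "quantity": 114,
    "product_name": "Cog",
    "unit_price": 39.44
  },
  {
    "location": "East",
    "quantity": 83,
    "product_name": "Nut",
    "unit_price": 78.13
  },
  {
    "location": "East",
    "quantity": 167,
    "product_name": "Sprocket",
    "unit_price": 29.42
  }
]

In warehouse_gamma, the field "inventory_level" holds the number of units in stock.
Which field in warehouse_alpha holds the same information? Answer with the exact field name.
quantity

In warehouse_gamma, "inventory_level" holds the number of units in stock.
The fields in warehouse_alpha are: "location", "quantity", "product_name", "unit_price".
"quantity" is the match: the name refers to the same concept and its values are whole-number counts (e.g. 65, 114).
The other fields ("location", "product_name", "unit_price") hold different kinds of data.

So "inventory_level" in warehouse_gamma corresponds to "quantity" in warehouse_alpha.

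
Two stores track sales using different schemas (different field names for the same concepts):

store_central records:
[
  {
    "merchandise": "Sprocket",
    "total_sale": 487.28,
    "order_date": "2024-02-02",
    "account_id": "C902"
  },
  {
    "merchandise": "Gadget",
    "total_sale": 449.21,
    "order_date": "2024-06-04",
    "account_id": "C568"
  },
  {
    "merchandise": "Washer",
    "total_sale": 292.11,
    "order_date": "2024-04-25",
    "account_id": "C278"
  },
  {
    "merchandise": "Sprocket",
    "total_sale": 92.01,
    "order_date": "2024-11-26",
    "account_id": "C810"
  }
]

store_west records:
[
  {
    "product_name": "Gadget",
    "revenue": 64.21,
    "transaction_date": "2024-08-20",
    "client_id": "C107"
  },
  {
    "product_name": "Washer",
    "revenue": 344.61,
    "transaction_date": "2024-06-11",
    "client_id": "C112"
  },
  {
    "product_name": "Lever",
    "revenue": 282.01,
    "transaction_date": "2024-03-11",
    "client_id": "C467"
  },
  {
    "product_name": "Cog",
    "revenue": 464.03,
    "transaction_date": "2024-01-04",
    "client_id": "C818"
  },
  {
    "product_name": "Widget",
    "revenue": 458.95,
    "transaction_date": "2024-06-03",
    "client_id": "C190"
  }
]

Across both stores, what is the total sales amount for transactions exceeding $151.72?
2778.2

Schema mapping: "total_sale" (store_central) = "revenue" (store_west) = sale amount

Sum of sales > $151.72 in store_central: 1228.6
Sum of sales > $151.72 in store_west: 1549.6

Total: 1228.6 + 1549.6 = 2778.2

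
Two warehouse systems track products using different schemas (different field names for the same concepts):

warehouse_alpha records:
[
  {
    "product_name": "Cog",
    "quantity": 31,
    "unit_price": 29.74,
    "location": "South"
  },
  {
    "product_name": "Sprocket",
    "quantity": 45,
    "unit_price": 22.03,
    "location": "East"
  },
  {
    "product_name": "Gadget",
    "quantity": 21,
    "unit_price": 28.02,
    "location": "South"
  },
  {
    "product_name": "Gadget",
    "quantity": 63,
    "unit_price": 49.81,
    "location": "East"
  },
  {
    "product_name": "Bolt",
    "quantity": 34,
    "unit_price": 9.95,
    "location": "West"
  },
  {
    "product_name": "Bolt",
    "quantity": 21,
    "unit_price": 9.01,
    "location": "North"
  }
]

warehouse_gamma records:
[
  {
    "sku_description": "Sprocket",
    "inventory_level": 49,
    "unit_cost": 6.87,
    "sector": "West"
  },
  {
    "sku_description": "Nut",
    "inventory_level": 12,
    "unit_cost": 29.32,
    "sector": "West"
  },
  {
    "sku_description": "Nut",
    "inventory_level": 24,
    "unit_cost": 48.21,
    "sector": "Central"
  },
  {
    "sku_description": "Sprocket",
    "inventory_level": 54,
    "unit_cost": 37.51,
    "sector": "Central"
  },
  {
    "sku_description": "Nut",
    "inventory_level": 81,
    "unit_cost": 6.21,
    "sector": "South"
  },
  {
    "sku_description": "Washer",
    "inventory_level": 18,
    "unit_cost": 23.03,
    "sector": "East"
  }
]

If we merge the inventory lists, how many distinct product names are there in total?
6

Schema mapping: "product_name" (warehouse_alpha) = "sku_description" (warehouse_gamma) = product name

Products in warehouse_alpha: ['Bolt', 'Cog', 'Gadget', 'Sprocket']
Products in warehouse_gamma: ['Nut', 'Sprocket', 'Washer']

Union (unique products): ['Bolt', 'Cog', 'Gadget', 'Nut', 'Sprocket', 'Washer']
Count: 6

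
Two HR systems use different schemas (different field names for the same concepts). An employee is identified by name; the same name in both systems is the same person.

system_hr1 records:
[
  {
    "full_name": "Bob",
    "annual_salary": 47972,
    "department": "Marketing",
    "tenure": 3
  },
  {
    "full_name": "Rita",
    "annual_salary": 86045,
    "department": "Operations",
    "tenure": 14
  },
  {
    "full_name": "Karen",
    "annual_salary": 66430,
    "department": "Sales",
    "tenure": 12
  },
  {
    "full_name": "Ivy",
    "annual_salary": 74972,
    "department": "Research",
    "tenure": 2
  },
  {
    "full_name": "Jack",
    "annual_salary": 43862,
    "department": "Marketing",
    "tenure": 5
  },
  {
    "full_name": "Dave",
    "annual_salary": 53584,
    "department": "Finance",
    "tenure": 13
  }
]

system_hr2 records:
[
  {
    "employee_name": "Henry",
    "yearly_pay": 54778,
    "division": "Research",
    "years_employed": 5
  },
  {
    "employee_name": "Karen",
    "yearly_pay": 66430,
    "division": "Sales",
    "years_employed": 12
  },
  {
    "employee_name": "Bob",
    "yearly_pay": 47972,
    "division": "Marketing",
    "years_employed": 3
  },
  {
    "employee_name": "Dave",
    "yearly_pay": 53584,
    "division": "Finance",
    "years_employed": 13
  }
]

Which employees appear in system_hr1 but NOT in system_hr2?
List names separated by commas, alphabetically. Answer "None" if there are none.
Ivy, Jack, Rita

Schema mapping: "full_name" (system_hr1) = "employee_name" (system_hr2) = employee name

Names in system_hr1: ['Bob', 'Dave', 'Ivy', 'Jack', 'Karen', 'Rita']
Names in system_hr2: ['Bob', 'Dave', 'Henry', 'Karen']

In system_hr1 but not system_hr2: ['Ivy', 'Jack', 'Rita']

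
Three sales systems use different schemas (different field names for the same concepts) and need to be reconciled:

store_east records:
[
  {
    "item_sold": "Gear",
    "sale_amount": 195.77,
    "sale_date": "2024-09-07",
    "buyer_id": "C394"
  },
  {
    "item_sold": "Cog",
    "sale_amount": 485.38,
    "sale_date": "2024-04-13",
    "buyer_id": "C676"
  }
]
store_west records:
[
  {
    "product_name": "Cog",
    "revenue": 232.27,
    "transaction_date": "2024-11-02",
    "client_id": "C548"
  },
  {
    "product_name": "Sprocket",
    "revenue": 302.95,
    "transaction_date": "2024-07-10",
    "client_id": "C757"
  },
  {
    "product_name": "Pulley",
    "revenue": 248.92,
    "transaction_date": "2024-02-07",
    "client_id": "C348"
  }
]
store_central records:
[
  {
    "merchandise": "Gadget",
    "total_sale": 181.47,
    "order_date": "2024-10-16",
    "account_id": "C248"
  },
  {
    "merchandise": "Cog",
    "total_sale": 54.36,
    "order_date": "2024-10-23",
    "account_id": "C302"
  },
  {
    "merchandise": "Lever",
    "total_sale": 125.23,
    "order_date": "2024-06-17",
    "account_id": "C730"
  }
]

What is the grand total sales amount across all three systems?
1826.35

Schema reconciliation - all amount fields map to sale amount:

store_east (sale_amount): 681.15
store_west (revenue): 784.14
store_central (total_sale): 361.06

Grand total: 1826.35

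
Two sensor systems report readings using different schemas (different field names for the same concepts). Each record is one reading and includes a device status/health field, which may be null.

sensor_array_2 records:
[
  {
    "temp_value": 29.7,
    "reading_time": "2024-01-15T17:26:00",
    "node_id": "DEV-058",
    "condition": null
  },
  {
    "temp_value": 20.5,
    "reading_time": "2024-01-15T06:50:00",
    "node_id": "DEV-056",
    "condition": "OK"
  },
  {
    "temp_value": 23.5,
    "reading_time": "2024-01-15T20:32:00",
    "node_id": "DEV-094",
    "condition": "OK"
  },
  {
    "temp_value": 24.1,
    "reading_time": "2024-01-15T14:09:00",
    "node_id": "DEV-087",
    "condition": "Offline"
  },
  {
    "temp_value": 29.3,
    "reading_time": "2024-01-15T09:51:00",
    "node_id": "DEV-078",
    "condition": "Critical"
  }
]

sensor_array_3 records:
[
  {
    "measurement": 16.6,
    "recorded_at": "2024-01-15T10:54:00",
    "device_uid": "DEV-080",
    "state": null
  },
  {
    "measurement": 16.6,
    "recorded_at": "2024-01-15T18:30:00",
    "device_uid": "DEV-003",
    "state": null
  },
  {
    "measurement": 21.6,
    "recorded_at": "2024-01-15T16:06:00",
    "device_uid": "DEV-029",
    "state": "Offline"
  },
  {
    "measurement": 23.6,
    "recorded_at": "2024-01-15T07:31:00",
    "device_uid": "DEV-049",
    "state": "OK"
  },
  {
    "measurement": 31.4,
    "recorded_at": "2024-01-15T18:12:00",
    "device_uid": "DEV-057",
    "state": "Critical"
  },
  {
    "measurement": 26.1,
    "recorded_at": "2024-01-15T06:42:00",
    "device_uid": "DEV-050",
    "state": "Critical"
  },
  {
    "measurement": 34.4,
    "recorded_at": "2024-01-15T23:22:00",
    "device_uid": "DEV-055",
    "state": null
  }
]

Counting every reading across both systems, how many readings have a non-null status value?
8

Schema mapping: "condition" (sensor_array_2) = "state" (sensor_array_3) = status

Non-null in sensor_array_2: 4
Non-null in sensor_array_3: 4

Total non-null: 4 + 4 = 8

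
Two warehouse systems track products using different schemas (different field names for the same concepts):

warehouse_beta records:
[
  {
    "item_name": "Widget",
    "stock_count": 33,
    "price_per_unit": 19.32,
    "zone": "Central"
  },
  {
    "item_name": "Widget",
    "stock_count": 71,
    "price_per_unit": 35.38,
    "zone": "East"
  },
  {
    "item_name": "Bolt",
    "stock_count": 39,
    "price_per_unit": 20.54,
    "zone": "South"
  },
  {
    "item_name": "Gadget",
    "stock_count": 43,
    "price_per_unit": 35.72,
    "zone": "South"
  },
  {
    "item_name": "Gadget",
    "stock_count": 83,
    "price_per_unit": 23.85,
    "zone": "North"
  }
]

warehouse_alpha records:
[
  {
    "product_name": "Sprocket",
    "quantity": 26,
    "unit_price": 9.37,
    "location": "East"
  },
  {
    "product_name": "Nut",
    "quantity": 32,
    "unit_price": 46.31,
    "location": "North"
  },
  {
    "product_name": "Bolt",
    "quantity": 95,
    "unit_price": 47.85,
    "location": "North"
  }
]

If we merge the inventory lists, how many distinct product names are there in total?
5

Schema mapping: "item_name" (warehouse_beta) = "product_name" (warehouse_alpha) = product name

Products in warehouse_beta: ['Bolt', 'Gadget', 'Widget']
Products in warehouse_alpha: ['Bolt', 'Nut', 'Sprocket']

Union (unique products): ['Bolt', 'Gadget', 'Nut', 'Sprocket', 'Widget']
Count: 5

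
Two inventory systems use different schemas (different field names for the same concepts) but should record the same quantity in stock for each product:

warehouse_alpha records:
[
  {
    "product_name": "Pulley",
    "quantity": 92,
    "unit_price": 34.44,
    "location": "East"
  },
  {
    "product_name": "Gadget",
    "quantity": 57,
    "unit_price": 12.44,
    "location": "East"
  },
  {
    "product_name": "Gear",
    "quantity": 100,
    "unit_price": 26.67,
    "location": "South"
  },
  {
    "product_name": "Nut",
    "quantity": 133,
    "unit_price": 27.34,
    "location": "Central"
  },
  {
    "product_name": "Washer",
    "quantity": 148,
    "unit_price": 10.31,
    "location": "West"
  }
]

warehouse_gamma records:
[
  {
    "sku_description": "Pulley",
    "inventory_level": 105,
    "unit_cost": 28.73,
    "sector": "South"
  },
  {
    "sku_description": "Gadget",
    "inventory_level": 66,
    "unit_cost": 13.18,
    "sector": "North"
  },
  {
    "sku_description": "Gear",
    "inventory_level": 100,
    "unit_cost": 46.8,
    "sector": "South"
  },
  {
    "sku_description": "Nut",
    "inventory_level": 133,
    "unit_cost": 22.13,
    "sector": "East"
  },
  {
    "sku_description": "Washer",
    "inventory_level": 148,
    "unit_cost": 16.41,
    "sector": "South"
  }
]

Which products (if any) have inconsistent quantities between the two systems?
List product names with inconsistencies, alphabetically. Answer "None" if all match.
Gadget, Pulley

Schema mappings:
- "product_name" (warehouse_alpha) = "sku_description" (warehouse_gamma) = product name
- "quantity" (warehouse_alpha) = "inventory_level" (warehouse_gamma) = quantity

Comparison:
  Pulley: 92 vs 105 - MISMATCH
  Gadget: 57 vs 66 - MISMATCH
  Gear: 100 vs 100 - MATCH
  Nut: 133 vs 133 - MATCH
  Washer: 148 vs 148 - MATCH

Products with inconsistencies: Gadget, Pulley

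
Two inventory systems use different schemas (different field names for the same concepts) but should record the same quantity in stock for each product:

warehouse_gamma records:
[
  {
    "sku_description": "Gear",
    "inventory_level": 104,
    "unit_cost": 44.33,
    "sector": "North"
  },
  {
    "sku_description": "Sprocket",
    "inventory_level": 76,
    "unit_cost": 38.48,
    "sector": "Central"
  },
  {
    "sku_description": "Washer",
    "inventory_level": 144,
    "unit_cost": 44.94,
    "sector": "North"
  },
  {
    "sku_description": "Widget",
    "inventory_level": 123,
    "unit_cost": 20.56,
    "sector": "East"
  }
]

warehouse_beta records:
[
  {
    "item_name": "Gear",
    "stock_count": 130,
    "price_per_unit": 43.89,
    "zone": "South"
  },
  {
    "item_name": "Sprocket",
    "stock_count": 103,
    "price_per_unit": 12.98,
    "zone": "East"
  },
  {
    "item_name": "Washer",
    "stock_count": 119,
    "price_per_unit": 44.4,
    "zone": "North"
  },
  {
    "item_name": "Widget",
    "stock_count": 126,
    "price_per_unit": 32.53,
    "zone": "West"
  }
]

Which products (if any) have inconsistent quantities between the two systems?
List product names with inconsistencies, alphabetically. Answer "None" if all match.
Gear, Sprocket, Washer, Widget

Schema mappings:
- "sku_description" (warehouse_gamma) = "item_name" (warehouse_beta) = product name
- "inventory_level" (warehouse_gamma) = "stock_count" (warehouse_beta) = quantity

Comparison:
  Gear: 104 vs 130 - MISMATCH
  Sprocket: 76 vs 103 - MISMATCH
  Washer: 144 vs 119 - MISMATCH
  Widget: 123 vs 126 - MISMATCH

Products with inconsistencies: Gear, Sprocket, Washer, Widget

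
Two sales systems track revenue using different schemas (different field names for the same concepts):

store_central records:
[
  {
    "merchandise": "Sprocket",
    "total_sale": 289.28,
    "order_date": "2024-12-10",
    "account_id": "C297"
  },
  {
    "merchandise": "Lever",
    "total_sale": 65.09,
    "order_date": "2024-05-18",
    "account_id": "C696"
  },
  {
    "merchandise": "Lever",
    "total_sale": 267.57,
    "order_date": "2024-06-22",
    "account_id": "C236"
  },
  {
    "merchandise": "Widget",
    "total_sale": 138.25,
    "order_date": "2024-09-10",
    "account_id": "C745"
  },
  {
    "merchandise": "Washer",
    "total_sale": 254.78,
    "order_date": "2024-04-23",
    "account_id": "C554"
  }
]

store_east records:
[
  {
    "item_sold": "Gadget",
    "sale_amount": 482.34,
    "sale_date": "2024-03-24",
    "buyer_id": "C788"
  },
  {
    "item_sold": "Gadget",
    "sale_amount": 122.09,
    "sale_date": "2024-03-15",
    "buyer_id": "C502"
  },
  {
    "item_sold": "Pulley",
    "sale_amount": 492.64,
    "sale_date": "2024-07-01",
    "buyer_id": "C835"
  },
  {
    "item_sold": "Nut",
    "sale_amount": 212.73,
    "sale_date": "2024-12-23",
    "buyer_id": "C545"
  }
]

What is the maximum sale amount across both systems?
492.64

Reconcile: "total_sale" (store_central) = "sale_amount" (store_east) = sale amount

Maximum in store_central: 289.28
Maximum in store_east: 492.64

Overall maximum: max(289.28, 492.64) = 492.64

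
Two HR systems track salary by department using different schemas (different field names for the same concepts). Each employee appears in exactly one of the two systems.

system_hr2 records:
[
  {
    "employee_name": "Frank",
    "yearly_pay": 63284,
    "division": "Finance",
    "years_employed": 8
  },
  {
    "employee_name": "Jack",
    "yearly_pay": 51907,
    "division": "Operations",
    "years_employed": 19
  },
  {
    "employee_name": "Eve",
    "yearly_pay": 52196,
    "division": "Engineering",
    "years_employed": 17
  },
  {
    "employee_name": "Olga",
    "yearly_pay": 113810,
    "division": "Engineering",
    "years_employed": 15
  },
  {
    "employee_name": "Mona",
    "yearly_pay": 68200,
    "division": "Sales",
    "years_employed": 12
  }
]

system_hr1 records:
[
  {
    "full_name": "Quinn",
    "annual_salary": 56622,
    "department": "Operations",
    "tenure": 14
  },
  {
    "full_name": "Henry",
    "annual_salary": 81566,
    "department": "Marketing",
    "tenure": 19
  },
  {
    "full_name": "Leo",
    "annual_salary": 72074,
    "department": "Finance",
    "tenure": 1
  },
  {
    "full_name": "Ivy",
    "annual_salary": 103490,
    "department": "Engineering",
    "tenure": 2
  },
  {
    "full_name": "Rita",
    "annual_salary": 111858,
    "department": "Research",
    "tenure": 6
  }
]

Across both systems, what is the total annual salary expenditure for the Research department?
111858

Schema mappings:
- "division" (system_hr2) = "department" (system_hr1) = department
- "yearly_pay" (system_hr2) = "annual_salary" (system_hr1) = salary

Research salaries from system_hr2: 0
Research salaries from system_hr1: 111858

Total: 0 + 111858 = 111858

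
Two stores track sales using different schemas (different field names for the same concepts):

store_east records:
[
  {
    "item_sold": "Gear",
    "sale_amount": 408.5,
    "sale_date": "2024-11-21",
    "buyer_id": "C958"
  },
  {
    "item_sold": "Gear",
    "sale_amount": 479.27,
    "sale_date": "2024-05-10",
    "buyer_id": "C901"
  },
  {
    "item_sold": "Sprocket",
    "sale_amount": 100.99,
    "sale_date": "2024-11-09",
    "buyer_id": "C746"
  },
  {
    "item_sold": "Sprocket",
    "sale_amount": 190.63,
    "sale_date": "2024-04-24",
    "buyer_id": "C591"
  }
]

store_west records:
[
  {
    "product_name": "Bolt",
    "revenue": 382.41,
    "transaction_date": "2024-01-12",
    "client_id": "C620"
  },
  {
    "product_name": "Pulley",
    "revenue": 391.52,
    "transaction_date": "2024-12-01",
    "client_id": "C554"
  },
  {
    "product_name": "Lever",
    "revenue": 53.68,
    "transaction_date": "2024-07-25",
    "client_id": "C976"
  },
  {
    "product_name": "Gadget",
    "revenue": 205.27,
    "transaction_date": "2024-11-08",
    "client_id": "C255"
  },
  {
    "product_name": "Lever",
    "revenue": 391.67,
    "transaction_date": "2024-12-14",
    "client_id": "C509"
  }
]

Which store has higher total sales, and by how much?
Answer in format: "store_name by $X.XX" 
store_west by $245.16

Schema mapping: "sale_amount" (store_east) = "revenue" (store_west) = sale amount

Total for store_east: 1179.39
Total for store_west: 1424.55

Difference: |1179.39 - 1424.55| = 245.16
store_west has higher sales by $245.16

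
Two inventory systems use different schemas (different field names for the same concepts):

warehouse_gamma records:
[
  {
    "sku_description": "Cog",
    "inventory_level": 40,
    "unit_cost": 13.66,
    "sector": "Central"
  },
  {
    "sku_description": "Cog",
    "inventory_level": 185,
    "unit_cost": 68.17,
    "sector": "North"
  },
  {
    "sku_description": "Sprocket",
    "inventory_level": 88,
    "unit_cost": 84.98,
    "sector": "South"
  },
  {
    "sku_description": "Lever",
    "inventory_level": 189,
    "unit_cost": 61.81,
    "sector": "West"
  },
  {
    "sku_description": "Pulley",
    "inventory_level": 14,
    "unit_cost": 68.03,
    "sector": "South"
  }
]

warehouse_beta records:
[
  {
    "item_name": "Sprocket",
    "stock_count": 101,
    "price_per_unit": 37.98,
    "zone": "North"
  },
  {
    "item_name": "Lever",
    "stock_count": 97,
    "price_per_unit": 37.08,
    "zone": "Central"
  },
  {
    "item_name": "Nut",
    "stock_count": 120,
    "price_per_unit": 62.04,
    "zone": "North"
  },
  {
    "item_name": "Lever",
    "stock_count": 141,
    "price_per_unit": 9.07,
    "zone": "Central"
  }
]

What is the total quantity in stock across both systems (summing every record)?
975

To reconcile these schemas, identify the field holding the quantity in stock in each system:
1. In warehouse_gamma it is "inventory_level"
2. In warehouse_beta it is "stock_count"

From warehouse_gamma: 40 + 185 + 88 + 189 + 14 = 516
From warehouse_beta: 101 + 97 + 120 + 141 = 459

Total: 516 + 459 = 975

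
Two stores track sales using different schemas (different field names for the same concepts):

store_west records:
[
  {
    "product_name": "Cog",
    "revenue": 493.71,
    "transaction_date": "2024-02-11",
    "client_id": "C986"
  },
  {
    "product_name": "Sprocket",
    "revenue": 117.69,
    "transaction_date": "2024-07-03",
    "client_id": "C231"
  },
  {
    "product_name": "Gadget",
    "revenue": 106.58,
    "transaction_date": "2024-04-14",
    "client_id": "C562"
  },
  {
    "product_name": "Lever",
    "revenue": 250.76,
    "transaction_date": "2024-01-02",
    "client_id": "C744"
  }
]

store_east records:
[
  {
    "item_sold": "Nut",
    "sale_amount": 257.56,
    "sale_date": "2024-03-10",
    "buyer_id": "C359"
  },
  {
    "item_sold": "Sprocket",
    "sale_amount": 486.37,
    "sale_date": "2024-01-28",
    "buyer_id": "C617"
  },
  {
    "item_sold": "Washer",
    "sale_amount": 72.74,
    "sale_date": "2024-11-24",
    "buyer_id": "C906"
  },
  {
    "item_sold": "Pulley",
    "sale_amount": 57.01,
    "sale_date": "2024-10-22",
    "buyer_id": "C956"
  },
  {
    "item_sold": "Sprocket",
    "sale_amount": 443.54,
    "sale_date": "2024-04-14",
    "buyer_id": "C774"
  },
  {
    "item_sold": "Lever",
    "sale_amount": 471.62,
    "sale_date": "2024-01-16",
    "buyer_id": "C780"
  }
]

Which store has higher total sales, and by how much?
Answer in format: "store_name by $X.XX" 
store_east by $820.10

Schema mapping: "revenue" (store_west) = "sale_amount" (store_east) = sale amount

Total for store_west: 968.74
Total for store_east: 1788.84

Difference: |968.74 - 1788.84| = 820.10
store_east has higher sales by $820.10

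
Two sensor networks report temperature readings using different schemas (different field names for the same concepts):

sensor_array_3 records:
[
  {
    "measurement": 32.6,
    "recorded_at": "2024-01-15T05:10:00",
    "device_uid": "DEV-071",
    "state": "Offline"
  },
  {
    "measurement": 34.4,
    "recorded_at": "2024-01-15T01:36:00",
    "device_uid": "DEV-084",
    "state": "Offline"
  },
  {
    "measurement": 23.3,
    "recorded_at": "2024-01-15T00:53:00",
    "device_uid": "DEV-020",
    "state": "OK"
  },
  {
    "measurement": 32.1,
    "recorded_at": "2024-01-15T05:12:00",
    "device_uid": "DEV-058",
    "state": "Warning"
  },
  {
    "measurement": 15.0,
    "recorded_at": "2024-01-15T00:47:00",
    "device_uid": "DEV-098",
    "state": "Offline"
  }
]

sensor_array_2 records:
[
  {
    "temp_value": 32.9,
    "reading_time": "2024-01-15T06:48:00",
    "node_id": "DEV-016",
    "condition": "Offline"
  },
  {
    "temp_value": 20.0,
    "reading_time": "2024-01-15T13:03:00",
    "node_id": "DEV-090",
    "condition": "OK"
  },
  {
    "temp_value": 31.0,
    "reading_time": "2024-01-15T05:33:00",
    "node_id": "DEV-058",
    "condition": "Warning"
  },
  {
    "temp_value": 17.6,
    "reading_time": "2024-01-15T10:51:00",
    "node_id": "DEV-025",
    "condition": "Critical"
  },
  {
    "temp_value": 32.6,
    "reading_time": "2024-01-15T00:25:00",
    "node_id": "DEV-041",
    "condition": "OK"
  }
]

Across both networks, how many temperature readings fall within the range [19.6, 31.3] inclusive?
3

Schema mapping: "measurement" (sensor_array_3) = "temp_value" (sensor_array_2) = temperature

Readings in [19.6, 31.3] from sensor_array_3: 1
Readings in [19.6, 31.3] from sensor_array_2: 2

Total count: 1 + 2 = 3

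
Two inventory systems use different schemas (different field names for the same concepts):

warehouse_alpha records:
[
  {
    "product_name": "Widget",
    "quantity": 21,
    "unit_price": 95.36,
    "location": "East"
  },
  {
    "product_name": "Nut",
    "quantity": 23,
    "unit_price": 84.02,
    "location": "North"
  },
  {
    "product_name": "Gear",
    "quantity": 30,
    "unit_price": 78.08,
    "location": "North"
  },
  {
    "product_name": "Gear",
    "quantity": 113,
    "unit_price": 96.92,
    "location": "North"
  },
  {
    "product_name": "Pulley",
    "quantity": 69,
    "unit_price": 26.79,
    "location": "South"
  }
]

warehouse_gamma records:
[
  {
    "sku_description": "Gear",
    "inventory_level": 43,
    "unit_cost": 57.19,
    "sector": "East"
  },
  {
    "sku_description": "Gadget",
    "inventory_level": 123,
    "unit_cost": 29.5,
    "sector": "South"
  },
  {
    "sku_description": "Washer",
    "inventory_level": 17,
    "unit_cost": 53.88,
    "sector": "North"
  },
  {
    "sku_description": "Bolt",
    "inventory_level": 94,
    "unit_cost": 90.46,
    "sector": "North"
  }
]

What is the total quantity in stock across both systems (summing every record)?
533

To reconcile these schemas, identify the field holding the quantity in stock in each system:
1. In warehouse_alpha it is "quantity"
2. In warehouse_gamma it is "inventory_level"

From warehouse_alpha: 21 + 23 + 30 + 113 + 69 = 256
From warehouse_gamma: 43 + 123 + 17 + 94 = 277

Total: 256 + 277 = 533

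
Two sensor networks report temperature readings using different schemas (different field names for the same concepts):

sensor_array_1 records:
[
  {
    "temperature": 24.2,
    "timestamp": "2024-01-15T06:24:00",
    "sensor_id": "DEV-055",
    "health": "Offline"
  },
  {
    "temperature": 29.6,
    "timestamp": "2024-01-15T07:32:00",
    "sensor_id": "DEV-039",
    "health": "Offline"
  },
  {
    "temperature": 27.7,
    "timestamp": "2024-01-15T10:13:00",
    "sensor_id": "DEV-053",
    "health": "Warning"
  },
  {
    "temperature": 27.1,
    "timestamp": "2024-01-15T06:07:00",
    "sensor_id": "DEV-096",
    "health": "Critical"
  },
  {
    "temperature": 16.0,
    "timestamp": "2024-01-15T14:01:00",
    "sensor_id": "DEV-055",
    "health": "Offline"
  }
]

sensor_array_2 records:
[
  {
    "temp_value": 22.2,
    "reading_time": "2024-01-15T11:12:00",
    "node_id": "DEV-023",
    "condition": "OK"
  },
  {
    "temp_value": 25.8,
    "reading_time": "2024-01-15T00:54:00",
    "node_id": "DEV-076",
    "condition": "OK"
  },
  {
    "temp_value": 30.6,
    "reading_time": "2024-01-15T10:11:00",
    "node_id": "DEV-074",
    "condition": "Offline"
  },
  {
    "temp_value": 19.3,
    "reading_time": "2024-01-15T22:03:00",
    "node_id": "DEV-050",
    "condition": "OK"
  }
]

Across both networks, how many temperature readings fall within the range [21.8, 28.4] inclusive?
5

Schema mapping: "temperature" (sensor_array_1) = "temp_value" (sensor_array_2) = temperature

Readings in [21.8, 28.4] from sensor_array_1: 3
Readings in [21.8, 28.4] from sensor_array_2: 2

Total count: 3 + 2 = 5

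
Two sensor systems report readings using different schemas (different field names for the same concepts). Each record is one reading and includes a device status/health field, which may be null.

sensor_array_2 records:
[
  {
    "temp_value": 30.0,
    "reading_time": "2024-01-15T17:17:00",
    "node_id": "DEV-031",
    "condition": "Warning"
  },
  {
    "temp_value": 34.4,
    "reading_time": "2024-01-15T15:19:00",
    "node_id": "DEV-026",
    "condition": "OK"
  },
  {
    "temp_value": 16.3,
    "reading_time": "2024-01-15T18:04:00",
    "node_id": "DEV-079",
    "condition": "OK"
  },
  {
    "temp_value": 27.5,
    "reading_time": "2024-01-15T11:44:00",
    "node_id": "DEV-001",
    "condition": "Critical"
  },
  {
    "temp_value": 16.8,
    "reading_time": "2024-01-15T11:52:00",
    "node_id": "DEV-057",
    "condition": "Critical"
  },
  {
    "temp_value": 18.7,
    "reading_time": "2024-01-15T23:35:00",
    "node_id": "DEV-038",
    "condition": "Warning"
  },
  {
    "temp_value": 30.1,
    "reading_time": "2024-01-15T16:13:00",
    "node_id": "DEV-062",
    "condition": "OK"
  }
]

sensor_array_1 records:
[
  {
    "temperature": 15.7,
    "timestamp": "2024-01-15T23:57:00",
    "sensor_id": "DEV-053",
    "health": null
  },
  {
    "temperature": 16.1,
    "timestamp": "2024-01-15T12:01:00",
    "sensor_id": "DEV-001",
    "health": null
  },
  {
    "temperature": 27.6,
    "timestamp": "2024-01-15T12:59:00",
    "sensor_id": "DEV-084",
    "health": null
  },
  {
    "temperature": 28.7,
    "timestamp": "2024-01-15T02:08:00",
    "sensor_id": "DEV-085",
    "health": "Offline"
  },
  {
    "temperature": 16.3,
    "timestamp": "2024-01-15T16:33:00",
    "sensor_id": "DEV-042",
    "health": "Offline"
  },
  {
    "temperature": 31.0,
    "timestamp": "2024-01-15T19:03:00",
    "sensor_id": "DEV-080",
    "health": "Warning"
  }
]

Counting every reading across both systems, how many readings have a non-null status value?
10

Schema mapping: "condition" (sensor_array_2) = "health" (sensor_array_1) = status

Non-null in sensor_array_2: 7
Non-null in sensor_array_1: 3

Total non-null: 7 + 3 = 10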